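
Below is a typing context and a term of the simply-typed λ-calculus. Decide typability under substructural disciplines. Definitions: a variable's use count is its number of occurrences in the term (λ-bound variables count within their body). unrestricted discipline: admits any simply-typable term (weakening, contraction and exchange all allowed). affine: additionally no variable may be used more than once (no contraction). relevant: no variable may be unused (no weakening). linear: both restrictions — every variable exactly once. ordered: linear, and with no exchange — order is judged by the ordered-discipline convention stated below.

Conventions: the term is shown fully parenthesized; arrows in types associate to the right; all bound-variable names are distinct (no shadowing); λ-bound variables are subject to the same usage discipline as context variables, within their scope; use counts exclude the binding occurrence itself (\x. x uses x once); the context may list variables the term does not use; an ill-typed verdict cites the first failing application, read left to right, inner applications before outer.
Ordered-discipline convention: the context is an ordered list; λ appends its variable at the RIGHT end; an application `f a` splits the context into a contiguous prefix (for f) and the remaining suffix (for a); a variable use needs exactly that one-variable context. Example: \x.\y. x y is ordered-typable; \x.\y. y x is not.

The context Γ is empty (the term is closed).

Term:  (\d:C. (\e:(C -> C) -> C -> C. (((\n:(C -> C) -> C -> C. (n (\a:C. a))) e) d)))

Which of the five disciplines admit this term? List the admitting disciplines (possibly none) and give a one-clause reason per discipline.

admitting disciplines: linear, affine, relevant, unrestricted
use counts: d (λ-bound)=1; e (λ-bound)=1; n (λ-bound)=1; a (λ-bound)=1
use order (left to right): n, a, e, d
typing: well-typed at C -> ((C -> C) -> C -> C) -> C
ordered: ✗, use order n, a, e, d needs exchange
linear: ✓, each of d, e, n, a used exactly once
affine: ✓, at most one use each (d, e, n, a)
relevant: ✓, d, e, n, a: all used, weakening unneeded
unrestricted: ✓, type-checks (C -> ((C -> C) -> C -> C) -> C) and nothing is barred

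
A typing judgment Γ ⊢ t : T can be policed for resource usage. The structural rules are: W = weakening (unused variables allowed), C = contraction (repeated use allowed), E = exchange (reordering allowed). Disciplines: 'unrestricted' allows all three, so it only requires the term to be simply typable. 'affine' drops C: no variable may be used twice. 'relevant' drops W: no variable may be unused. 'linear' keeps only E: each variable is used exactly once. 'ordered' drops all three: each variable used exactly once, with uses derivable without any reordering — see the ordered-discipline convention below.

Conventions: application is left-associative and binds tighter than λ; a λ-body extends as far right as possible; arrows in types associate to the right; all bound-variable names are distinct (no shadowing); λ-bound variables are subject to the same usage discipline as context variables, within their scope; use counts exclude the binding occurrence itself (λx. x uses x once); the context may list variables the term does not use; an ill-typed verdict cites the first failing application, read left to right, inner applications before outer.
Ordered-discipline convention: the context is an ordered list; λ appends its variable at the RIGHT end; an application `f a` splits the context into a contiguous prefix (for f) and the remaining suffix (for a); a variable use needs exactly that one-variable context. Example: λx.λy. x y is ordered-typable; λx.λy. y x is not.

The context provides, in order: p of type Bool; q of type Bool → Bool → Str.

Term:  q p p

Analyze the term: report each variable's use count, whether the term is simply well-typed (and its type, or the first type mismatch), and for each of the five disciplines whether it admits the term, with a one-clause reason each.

counts: p: 2, q: 1
use order (left to right): q, p, p
typing: ✓ — Str
ordered ✗ (repeated use of p ×2)
linear ✗ (repeated use of p ×2)
affine ✗ (repeated use of p ×2)
relevant ✓ (p, q: all used, weakening unneeded)
unrestricted ✓ (well-typed at Str; no restrictions here)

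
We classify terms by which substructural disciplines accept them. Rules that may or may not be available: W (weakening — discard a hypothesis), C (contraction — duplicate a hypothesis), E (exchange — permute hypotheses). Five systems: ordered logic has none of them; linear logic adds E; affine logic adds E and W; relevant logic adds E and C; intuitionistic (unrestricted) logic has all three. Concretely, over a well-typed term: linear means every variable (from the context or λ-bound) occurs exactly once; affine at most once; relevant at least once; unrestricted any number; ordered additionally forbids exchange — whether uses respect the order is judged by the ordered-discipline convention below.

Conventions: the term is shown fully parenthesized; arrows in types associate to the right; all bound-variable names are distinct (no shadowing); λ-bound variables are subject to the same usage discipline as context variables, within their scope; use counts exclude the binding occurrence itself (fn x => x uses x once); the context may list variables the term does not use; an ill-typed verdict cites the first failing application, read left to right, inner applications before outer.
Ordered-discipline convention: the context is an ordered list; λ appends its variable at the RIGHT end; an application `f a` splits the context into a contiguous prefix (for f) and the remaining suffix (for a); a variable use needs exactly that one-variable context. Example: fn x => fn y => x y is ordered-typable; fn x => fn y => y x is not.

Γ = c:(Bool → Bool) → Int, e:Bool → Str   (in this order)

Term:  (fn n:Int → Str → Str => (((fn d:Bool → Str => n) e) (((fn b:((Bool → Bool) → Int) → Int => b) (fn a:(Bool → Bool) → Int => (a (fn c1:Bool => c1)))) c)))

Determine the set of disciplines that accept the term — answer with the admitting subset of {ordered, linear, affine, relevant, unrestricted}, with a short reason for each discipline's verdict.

accepted by: affine, unrestricted
counts: c=1, e=1, n [bound]=1, d [bound]=0, b [bound]=1, a [bound]=1, c1 [bound]=1
order of uses: n, e, b, a, c1, c
typing: well-typed — term : (Int → Str → Str) → Str → Str
ordered ✗ (unused: d — weakening required)
linear ✗ (unused: d — weakening required)
affine ✓ (at most one use each (c, e, n, d, b, a, c1))
relevant ✗ (unused: d — weakening required)
unrestricted ✓ (well-typed at (Int → Str → Str) → Str → Str; no restrictions here)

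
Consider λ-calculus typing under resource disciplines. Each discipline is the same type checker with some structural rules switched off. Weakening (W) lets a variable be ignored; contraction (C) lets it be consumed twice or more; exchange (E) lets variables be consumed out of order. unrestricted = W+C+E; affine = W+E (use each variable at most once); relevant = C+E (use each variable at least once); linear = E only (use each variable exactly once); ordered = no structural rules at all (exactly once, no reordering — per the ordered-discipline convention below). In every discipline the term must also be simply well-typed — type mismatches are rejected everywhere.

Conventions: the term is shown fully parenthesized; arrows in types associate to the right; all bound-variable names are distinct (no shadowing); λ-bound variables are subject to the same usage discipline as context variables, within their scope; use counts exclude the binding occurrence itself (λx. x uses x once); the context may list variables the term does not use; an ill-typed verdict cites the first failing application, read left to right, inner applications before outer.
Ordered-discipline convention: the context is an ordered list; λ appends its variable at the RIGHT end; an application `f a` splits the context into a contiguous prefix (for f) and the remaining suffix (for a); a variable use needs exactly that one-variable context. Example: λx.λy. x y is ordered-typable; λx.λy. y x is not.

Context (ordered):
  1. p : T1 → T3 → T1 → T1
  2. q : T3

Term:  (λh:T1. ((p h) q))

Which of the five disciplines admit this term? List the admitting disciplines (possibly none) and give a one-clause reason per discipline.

admitting disciplines: linear, affine, relevant, unrestricted
variable uses: p ×1, q ×1, h (bound) ×1
use order (left to right): p, h, q
typing: well-typed at T1 → T1 → T1
ordered ✗ (use order p, h, q needs exchange)
linear ✓ (each of p, q, h used exactly once)
affine ✓ (at most one use each (p, q, h))
relevant ✓ (none of p, q, h goes unused)
unrestricted ✓ (well-typed at T1 → T1 → T1; no restrictions here)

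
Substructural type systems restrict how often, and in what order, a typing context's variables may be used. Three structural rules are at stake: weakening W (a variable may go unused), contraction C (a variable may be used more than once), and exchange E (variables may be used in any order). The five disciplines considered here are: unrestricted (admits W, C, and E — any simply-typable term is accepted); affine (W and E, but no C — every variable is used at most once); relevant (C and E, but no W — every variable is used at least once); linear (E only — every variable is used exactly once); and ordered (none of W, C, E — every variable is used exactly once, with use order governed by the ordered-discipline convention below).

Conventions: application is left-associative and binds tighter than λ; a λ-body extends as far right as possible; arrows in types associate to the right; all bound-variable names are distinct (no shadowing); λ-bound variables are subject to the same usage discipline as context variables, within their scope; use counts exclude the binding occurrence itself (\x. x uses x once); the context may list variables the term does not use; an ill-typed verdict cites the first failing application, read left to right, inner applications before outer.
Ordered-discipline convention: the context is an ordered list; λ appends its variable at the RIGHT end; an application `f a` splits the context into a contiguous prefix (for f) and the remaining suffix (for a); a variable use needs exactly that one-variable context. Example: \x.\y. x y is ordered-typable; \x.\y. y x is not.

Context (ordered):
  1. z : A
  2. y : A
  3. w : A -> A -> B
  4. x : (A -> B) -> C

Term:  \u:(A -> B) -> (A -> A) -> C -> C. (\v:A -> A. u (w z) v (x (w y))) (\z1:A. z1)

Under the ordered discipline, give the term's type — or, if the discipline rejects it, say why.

not well-typed under ordered — w ×2 used more than once (contraction)
variable uses: z: 1×, y: 1×, w: 2×, x: 1×, u [bound]: 1×, v [bound]: 1×, z1 [bound]: 1×
use order (left to right): u, w, z, v, x, w, y, z1
typing: well-typed at ((A -> B) -> (A -> A) -> C -> C) -> C
summary: ordered ✗; linear ✗; affine ✗; relevant ✓; unrestricted ✓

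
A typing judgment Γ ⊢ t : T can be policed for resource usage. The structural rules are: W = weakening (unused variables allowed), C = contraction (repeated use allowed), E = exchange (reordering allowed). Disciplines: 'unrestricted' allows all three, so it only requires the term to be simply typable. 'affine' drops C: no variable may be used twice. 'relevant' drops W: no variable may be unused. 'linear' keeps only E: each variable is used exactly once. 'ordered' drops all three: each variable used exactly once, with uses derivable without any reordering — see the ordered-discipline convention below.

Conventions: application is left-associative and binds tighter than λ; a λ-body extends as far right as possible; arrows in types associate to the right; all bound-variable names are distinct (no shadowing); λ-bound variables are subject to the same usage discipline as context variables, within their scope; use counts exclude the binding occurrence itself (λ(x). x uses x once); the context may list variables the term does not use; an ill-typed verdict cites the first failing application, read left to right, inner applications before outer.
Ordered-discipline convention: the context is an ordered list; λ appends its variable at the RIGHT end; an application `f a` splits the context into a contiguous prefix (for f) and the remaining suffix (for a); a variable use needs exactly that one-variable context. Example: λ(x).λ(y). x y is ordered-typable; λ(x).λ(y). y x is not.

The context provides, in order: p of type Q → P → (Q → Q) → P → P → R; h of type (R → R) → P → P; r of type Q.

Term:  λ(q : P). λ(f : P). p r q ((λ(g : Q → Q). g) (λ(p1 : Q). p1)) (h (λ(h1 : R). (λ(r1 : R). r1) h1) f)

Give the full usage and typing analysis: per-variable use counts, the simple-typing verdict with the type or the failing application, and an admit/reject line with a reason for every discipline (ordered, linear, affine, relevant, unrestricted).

counts: p=1, h=1, r=1, q (bound)=1, f (bound)=1, g (bound)=1, p1 (bound)=1, h1 (bound)=1, r1 (bound)=1
uses in reading order: p, r, q, g, p1, h, r1, h1, f
typing: well-typed at P → P → P → R
ordered: ✗ — no ordered split (uses run p, r, q, g, p1, h, r1, h1, f)
linear: ✓ — single use per variable (p, h, r, q, f, g, p1, h1, r1)
affine: ✓ — no duplicate uses among p, h, r, q, f, g, p1, h1, r1
relevant: ✓ — none of p, h, r, q, f, g, p1, h1, r1 goes unused
unrestricted: ✓ — typability at P → P → P → R is all that's needed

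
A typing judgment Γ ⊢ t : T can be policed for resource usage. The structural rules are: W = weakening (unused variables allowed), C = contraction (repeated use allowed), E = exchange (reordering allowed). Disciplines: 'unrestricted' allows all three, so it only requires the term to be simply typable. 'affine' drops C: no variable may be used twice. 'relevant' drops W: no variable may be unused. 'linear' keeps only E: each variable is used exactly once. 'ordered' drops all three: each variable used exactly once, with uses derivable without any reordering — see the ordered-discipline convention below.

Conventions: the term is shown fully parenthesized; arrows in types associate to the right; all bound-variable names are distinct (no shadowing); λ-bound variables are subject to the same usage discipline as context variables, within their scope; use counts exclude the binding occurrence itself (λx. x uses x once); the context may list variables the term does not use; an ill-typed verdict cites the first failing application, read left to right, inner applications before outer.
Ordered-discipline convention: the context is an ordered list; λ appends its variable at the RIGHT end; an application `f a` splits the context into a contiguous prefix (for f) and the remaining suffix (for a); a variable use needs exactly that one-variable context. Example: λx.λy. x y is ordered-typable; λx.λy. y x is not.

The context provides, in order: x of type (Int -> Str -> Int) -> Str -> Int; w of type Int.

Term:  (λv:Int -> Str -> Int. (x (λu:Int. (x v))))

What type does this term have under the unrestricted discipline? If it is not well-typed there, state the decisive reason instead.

term : (Int -> Str -> Int) -> Str -> Int
counts: x ×2, w ×0, v (bound) ×1, u (bound) ×0
left-to-right use order: x, x, v
typing: well-typed at (Int -> Str -> Int) -> Str -> Int
all disciplines: ordered ✗; linear ✗; affine ✗; relevant ✗; unrestricted ✓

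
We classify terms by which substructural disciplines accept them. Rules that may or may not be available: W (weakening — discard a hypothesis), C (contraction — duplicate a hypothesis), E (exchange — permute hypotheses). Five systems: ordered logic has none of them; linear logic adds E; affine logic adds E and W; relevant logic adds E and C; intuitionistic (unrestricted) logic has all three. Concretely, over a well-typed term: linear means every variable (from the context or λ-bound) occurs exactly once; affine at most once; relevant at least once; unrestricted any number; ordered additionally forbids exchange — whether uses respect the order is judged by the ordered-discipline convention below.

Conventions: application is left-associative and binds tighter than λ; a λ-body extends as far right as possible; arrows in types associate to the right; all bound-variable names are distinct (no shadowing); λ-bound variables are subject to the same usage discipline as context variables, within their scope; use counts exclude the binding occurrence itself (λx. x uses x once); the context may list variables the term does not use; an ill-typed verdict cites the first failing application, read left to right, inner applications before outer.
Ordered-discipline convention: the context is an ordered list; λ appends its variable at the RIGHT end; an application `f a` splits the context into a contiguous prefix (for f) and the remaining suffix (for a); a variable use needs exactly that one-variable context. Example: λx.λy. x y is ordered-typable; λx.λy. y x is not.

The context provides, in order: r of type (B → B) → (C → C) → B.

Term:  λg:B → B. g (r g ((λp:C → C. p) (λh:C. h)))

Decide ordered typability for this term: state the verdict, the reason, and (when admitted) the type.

no — g ×2 used more than once (contraction)
counts: r ×1, g (bound) ×2, p (bound) ×1, h (bound) ×1
order of uses: g, r, g, p, h
typing: well-typed at (B → B) → B
across the five disciplines: ordered ✗; linear ✗; affine ✗; relevant ✓; unrestricted ✓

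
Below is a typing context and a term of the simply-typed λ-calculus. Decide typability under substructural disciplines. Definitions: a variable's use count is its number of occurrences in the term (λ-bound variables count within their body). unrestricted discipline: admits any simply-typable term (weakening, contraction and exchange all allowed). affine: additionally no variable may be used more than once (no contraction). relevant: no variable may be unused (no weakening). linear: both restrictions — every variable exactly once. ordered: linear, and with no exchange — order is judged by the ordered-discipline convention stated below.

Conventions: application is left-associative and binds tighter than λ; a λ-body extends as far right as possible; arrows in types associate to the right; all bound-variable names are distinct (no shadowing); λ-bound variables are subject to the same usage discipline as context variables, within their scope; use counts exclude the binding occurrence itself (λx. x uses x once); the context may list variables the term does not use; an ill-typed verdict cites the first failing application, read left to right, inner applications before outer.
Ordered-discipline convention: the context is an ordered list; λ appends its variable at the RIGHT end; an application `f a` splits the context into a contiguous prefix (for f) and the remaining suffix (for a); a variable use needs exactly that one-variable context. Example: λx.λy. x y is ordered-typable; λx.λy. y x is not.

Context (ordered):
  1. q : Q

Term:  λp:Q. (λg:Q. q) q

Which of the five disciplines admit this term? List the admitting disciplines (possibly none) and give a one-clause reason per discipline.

admitting disciplines: unrestricted
variable uses: q: 2; p (bound): 0; g (bound): 0
order of uses: q, q
typing: ✓ — Q → Q
ordered: ✗ — uses contraction: q ×2; needs weakening: p, g unused
linear: ✗ — uses contraction: q ×2; needs weakening: p, g unused
affine: ✗ — uses contraction: q ×2
relevant: ✗ — needs weakening: p, g unused
unrestricted: ✓ — well-typed at Q → Q; no restrictions here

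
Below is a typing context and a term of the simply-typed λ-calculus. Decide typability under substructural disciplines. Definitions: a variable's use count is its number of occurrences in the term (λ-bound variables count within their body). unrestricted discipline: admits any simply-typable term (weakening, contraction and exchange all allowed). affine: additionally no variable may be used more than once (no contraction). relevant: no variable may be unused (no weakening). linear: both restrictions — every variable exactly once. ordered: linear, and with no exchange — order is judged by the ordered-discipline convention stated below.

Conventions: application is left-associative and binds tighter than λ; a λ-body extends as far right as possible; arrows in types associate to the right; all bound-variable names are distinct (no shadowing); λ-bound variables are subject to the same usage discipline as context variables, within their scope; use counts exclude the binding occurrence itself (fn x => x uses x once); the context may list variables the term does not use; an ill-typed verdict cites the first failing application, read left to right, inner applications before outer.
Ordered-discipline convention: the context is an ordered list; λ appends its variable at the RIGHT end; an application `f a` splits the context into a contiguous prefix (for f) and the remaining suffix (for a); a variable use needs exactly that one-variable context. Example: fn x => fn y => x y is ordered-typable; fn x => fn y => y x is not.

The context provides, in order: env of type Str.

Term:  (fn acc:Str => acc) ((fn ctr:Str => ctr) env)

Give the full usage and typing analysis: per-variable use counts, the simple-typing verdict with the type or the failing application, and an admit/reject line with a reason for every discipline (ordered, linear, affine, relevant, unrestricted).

usage: env=1; acc (bound)=1; ctr (bound)=1
use order (left to right): acc, ctr, env
typing: ✓ — Str
ordered: ✓, env, acc, ctr: once each, no exchange needed
linear: ✓, env, acc, ctr: one use apiece
affine: ✓, no duplicate uses among env, acc, ctr
relevant: ✓, none of env, acc, ctr goes unused
unrestricted: ✓, type-checks (Str) and nothing is barred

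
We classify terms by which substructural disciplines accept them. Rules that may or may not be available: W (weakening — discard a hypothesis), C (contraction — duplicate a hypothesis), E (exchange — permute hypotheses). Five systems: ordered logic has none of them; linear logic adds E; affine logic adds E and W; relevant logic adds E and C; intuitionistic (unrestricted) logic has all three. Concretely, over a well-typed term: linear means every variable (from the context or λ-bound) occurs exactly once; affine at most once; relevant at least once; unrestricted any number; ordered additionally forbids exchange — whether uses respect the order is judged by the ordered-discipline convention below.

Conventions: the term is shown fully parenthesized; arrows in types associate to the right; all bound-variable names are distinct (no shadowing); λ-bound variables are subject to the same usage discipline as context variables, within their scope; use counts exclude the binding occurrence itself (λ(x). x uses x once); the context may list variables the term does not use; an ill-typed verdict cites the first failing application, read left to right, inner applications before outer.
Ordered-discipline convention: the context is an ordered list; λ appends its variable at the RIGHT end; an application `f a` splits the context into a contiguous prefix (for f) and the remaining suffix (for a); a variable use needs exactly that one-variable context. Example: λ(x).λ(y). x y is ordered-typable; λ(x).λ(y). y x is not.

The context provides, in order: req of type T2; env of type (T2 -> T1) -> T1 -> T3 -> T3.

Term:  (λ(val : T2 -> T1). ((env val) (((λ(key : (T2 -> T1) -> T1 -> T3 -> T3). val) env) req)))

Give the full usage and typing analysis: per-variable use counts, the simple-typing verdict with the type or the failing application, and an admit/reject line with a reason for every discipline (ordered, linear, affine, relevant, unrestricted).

use counts: req: 1; env: 2; val [bound]: 2; key [bound]: 0
use order (left to right): env, val, val, env, req
typing: well-typed — term : (T2 -> T1) -> T3 -> T3
ordered: ✗ — needs contraction — env ×2, val ×2; key left unused
linear: ✗ — needs contraction — env ×2, val ×2; key left unused
affine: ✗ — needs contraction — env ×2, val ×2
relevant: ✗ — key left unused
unrestricted: ✓ — simply typable at (T2 -> T1) -> T3 -> T3; W, C, E all held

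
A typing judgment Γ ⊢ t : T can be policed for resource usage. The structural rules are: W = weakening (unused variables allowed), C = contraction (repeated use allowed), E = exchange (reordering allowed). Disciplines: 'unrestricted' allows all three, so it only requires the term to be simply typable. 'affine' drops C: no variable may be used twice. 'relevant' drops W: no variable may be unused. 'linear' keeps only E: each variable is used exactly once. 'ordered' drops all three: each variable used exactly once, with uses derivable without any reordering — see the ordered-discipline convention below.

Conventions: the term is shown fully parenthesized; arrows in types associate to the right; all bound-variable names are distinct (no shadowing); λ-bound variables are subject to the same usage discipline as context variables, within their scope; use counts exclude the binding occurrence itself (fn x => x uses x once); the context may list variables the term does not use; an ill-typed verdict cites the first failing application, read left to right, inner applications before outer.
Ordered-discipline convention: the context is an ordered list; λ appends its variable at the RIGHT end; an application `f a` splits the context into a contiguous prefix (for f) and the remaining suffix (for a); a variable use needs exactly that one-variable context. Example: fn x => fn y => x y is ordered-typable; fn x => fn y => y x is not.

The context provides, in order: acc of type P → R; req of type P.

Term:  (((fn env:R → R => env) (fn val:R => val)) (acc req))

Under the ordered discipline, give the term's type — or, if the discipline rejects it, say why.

term : R
usage: acc: 1×; req: 1×; env [bound]: 1×; val [bound]: 1×
left-to-right use order: env, val, acc, req
typing: well-typed — term : R
summary: ordered ✓ | linear ✓ | affine ✓ | relevant ✓ | unrestricted ✓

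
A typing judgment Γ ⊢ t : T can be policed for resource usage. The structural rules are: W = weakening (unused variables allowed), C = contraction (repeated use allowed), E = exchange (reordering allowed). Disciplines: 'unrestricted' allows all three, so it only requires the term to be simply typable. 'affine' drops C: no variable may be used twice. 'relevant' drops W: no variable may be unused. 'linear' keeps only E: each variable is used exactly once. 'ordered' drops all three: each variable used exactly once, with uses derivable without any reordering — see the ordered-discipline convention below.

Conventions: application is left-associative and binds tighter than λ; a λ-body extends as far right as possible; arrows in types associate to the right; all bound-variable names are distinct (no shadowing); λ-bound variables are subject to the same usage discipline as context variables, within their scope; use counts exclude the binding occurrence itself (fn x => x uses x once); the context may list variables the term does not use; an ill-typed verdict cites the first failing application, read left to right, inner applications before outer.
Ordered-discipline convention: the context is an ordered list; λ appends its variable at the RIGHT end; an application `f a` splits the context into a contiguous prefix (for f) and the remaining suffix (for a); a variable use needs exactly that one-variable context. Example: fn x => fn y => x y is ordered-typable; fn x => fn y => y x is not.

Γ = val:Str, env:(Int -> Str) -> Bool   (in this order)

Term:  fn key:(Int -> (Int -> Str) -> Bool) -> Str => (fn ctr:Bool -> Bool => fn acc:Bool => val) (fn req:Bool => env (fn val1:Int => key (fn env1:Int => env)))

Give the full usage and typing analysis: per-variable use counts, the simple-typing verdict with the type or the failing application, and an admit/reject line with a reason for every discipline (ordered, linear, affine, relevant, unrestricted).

counts: val: 1, env: 2, key [bound]: 1, ctr [bound]: 0, acc [bound]: 0, req [bound]: 0, val1 [bound]: 0, env1 [bound]: 0
left-to-right use order: val, env, key, env
typing: ✓ — ((Int -> (Int -> Str) -> Bool) -> Str) -> Bool -> Str
ordered: ✗ — uses contraction: env ×2; unused: ctr, acc, req, val1, env1 — weakening required
linear: ✗ — uses contraction: env ×2; unused: ctr, acc, req, val1, env1 — weakening required
affine: ✗ — uses contraction: env ×2
relevant: ✗ — unused: ctr, acc, req, val1, env1 — weakening required
unrestricted: ✓ — typability at ((Int -> (Int -> Str) -> Bool) -> Str) -> Bool -> Str is all that's needed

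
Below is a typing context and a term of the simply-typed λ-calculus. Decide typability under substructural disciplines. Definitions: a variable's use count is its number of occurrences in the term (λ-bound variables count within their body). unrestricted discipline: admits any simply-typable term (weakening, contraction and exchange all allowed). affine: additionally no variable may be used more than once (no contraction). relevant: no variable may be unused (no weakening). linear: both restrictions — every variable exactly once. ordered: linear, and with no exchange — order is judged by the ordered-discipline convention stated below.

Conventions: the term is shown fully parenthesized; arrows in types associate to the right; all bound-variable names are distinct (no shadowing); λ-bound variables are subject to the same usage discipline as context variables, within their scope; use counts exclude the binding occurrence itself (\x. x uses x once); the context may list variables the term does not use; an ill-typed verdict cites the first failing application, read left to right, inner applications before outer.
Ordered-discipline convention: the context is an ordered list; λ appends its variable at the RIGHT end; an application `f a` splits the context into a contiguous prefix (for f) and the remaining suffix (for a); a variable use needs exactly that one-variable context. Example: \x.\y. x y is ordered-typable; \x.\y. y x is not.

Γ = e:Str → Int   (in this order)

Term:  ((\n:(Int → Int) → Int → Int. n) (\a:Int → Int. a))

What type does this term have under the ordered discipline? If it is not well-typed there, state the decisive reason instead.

not well-typed under ordered — unused: e — weakening required
counts: e ×0; n [bound] ×1; a [bound] ×1
use order (left to right): n, a
typing: the term checks, with type (Int → Int) → Int → Int
summary: ordered ✗, linear ✗, affine ✓, relevant ✗, unrestricted ✓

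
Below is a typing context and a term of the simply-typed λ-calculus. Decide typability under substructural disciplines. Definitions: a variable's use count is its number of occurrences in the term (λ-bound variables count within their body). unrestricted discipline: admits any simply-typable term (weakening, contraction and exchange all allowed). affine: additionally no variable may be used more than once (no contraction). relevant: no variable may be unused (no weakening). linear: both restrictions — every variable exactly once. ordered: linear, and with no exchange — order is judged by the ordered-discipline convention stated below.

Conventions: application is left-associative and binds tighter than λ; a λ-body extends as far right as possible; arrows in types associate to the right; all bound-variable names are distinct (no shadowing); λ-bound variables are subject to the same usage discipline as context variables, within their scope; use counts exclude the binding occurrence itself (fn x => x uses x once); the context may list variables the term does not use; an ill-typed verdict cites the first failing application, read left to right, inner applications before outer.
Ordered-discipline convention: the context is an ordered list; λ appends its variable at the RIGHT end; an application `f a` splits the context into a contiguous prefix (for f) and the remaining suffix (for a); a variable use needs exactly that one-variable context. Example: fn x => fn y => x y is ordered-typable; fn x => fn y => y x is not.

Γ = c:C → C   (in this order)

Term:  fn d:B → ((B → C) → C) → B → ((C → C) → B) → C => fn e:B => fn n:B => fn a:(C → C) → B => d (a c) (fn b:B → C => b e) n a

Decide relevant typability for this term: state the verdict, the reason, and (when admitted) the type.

yes — c, d, e, n, a, b: all used, weakening unneeded; term : (B → ((B → C) → C) → B → ((C → C) → B) → C) → B → B → ((C → C) → B) → C
usage: c=1; d [bound]=1; e [bound]=1; n [bound]=1; a [bound]=2; b [bound]=1
order of uses: d, a, c, b, e, n, a
typing: the term checks, with type (B → ((B → C) → C) → B → ((C → C) → B) → C) → B → B → ((C → C) → B) → C
across the five disciplines: ordered ✗; linear ✗; affine ✗; relevant ✓; unrestricted ✓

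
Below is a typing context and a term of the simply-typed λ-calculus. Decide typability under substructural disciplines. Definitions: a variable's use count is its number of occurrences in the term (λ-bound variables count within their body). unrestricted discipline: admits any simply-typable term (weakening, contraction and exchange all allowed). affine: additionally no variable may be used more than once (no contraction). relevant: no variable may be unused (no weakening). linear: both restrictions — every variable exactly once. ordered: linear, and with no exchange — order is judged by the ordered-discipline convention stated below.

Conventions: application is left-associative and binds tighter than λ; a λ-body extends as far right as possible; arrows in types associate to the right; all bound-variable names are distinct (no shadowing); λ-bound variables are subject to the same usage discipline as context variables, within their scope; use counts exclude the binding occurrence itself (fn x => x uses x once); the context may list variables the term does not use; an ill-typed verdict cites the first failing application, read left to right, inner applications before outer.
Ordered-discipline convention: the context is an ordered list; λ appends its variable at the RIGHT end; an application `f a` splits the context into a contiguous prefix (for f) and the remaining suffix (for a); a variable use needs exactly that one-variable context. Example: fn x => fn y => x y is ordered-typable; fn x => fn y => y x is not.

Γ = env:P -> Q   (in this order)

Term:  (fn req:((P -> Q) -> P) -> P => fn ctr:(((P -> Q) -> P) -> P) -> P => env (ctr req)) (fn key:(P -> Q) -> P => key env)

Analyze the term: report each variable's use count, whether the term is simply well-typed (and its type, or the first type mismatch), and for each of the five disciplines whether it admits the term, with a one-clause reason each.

usage: env: 2, req (bound): 1, ctr (bound): 1, key (bound): 1
order of uses: env, ctr, req, key, env
typing: ✓ — ((((P -> Q) -> P) -> P) -> P) -> Q
ordered: ✗ — needs contraction — env ×2
linear: ✗ — needs contraction — env ×2
affine: ✗ — needs contraction — env ×2
relevant: ✓ — env, req, ctr, key: all used, weakening unneeded
unrestricted: ✓ — typability at ((((P -> Q) -> P) -> P) -> P) -> Q is all that's needed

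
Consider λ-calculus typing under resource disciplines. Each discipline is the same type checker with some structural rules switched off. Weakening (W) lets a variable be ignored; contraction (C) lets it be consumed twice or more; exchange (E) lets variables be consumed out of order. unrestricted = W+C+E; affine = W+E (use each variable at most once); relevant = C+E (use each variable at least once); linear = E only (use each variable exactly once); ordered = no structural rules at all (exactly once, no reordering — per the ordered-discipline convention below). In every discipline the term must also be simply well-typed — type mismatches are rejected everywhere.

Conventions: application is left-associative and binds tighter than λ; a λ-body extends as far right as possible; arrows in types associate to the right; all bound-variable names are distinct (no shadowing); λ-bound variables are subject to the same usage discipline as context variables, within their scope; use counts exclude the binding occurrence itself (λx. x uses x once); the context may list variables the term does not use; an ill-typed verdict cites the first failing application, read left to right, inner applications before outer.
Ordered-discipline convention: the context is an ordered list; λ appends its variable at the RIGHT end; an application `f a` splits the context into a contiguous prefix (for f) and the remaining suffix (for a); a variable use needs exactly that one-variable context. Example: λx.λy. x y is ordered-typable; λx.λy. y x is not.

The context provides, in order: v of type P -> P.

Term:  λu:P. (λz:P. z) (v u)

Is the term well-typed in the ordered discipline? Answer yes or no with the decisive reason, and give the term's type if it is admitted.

yes — single-use (v, u, z), ordered derivation ok; term : P -> P
variable uses: v: 1×; u (λ-bound): 1×; z (λ-bound): 1×
order of uses: z, v, u
typing: the term checks, with type P -> P
summary: ordered ✓, linear ✓, affine ✓, relevant ✓, unrestricted ✓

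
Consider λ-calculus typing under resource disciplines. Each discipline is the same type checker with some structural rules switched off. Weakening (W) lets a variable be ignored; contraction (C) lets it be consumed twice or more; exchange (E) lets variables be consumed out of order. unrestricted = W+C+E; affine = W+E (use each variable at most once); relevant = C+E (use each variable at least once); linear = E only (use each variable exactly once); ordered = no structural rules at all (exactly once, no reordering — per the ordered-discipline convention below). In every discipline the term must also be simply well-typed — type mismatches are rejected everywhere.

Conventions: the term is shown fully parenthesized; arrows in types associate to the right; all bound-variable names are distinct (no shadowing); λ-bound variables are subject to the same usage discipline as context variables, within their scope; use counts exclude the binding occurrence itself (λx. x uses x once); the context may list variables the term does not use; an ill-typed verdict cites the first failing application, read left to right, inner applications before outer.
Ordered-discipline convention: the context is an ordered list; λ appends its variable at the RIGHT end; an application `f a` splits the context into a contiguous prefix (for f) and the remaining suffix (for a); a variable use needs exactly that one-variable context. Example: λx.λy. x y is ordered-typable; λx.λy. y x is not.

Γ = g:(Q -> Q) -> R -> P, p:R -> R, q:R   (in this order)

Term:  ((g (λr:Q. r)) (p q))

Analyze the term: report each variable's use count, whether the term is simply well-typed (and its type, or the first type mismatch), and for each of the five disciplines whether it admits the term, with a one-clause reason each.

usage: g=1, p=1, q=1, r (λ-bound)=1
use order (left to right): g, r, p, q
typing: the term checks, with type P
ordered: ✓ — single-use (g, p, q, r), ordered derivation ok
linear: ✓ — each of g, p, q, r used exactly once
affine: ✓ — at most one use each (g, p, q, r)
relevant: ✓ — g, p, q, r: all used, weakening unneeded
unrestricted: ✓ — typability at P is all that's needed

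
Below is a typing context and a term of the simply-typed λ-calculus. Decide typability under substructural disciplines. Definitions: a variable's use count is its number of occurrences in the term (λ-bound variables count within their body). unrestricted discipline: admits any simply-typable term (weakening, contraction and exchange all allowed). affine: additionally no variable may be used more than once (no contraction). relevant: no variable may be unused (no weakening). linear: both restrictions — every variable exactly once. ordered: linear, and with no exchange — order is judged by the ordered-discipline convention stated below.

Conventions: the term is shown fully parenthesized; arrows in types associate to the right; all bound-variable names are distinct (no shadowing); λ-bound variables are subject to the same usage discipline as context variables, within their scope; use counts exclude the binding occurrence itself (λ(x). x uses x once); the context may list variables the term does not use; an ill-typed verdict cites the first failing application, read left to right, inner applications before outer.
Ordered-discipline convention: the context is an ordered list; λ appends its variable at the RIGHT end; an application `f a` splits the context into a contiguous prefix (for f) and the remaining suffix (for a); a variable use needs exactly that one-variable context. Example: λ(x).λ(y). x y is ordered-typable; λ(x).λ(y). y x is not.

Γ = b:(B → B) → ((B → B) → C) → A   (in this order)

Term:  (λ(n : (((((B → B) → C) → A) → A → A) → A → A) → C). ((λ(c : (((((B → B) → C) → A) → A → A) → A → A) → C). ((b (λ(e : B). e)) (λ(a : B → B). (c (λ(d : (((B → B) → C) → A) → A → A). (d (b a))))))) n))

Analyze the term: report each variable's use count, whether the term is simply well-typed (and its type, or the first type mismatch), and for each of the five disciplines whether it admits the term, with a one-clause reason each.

usage: b=2; n (λ-bound)=1; c (λ-bound)=1; e (λ-bound)=1; a (λ-bound)=1; d (λ-bound)=1
order of uses: b, e, c, d, b, a, n
typing: ✓ — ((((((B → B) → C) → A) → A → A) → A → A) → C) → A
ordered: ✗ — uses contraction: b ×2
linear: ✗ — uses contraction: b ×2
affine: ✗ — uses contraction: b ×2
relevant: ✓ — every one of b, n, c, e, a, d appears
unrestricted: ✓ — type-checks (((((((B → B) → C) → A) → A → A) → A → A) → C) → A) and nothing is barred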